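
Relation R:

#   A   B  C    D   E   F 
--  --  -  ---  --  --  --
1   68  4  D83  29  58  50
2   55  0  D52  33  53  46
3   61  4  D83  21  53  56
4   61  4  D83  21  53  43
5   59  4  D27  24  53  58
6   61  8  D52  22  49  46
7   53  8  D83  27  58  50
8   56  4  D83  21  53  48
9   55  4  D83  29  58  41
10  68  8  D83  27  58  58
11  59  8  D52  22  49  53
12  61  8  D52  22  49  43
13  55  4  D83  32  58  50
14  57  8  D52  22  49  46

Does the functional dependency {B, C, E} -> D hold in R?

No

(B=4, C=D83, E=58): rows 1, 9, 13 → D takes values {29, 32} — violation
(B=0, C=D52, E=53): row 2 → D = 33 ✓
(B=4, C=D83, E=53): rows 3, 4, 8 → D = 21, 21, 21 ✓
(B=4, C=D27, E=53): row 5 → D = 24 ✓
(B=8, C=D52, E=49): rows 6, 11, 12, 14 → D = 22, 22, 22, 22 ✓
(B=8, C=D83, E=58): rows 7, 10 → D = 27, 27 ✓
Two rows agree on {B, C, E} but differ on D, so {B, C, E} -> D does not hold.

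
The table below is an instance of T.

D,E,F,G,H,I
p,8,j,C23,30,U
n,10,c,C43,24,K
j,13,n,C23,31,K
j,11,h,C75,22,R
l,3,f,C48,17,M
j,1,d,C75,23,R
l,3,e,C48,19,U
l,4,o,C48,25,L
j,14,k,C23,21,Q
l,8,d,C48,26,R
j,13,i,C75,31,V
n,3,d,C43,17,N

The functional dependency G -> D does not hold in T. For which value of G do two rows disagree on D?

G=C23: 3 rows → D takes values {p, j} — violation
G=C43: 2 rows → D = n, n ✓
G=C75: 3 rows → D = j, j, j ✓
G=C48: 4 rows → D = l, l, l, l ✓
The only G value with inconsistent D is G=C23.

C23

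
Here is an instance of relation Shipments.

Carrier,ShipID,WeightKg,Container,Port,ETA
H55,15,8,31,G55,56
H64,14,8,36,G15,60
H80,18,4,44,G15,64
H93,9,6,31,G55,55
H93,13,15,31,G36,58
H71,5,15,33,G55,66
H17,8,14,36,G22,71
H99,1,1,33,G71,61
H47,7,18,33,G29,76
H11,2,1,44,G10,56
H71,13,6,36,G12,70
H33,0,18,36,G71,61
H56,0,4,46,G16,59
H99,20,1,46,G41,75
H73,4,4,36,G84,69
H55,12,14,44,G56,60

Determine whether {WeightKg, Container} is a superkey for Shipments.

Yes

All 16 rows have distinct {WeightKg, Container} values, so {WeightKg, Container} → (all attributes) holds and {WeightKg, Container} is a superkey.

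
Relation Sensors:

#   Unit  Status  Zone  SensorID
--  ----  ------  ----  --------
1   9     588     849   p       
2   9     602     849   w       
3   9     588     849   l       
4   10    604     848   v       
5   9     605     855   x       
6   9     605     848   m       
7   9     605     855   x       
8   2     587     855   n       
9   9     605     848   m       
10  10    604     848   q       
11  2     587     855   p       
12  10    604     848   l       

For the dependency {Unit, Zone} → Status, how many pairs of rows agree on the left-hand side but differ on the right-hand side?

(Unit=9, Zone=849): violating pairs (1,2), (2,3) — 2 pairs.
(Unit=10, Zone=848): all 3 rows agree on Status — 0 pairs.
(Unit=9, Zone=855): all 2 rows agree on Status — 0 pairs.
(Unit=9, Zone=848): all 2 rows agree on Status — 0 pairs.
(Unit=2, Zone=855): all 2 rows agree on Status — 0 pairs.

2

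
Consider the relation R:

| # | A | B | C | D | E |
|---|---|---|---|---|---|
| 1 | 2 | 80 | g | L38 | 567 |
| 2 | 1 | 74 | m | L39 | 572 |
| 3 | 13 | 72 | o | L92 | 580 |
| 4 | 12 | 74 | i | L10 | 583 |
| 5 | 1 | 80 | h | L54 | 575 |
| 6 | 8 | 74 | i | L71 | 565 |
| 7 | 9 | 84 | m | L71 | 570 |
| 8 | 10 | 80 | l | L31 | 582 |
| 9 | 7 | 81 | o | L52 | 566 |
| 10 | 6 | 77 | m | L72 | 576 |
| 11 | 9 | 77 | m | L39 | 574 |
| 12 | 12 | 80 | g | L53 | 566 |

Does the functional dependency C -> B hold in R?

No

C=g: rows 1, 12 → B = 80, 80 ✓
C=m: rows 2, 7, 10, 11 → B takes values {74, 84, 77} — violation
C=o: rows 3, 9 → B takes values {72, 81} — violation
C=i: rows 4, 6 → B = 74, 74 ✓
C=h: row 5 → B = 80 ✓
C=l: row 8 → B = 80 ✓
Two rows agree on C but differ on B, so C -> B does not hold.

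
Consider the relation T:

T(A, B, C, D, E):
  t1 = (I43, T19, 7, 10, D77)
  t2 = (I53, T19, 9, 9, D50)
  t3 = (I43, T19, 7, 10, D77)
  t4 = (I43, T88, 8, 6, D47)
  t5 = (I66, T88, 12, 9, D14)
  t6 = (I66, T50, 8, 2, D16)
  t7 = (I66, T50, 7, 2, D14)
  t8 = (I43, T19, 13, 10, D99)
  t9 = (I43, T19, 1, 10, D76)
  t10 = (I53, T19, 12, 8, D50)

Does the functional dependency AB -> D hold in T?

No

(A=I43, B=T19): rows 1, 3, 8, 9 → D = 10, 10, 10, 10 ✓
(A=I53, B=T19): rows 2, 10 → D takes values {9, 8} — violation
(A=I43, B=T88): row 4 → D = 6 ✓
(A=I66, B=T88): row 5 → D = 9 ✓
(A=I66, B=T50): rows 6, 7 → D = 2, 2 ✓
Two rows agree on AB but differ on D, so AB -> D does not hold.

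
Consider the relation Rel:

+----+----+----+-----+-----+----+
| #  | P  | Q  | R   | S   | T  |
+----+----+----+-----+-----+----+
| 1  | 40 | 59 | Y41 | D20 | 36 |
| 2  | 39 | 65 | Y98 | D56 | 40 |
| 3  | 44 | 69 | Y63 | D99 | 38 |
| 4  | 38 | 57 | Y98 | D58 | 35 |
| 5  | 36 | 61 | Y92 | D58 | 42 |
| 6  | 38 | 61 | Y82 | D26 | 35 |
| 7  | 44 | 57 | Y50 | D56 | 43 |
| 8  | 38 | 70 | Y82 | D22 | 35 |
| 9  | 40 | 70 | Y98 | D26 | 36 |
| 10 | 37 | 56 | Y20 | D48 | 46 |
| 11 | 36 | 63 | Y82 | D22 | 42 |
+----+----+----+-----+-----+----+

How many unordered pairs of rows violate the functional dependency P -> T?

1

P=40: all 2 rows agree on T — 0 pairs.
P=44: violating pairs (3,7) — 1 pair.
P=38: all 3 rows agree on T — 0 pairs.
P=36: all 2 rows agree on T — 0 pairs.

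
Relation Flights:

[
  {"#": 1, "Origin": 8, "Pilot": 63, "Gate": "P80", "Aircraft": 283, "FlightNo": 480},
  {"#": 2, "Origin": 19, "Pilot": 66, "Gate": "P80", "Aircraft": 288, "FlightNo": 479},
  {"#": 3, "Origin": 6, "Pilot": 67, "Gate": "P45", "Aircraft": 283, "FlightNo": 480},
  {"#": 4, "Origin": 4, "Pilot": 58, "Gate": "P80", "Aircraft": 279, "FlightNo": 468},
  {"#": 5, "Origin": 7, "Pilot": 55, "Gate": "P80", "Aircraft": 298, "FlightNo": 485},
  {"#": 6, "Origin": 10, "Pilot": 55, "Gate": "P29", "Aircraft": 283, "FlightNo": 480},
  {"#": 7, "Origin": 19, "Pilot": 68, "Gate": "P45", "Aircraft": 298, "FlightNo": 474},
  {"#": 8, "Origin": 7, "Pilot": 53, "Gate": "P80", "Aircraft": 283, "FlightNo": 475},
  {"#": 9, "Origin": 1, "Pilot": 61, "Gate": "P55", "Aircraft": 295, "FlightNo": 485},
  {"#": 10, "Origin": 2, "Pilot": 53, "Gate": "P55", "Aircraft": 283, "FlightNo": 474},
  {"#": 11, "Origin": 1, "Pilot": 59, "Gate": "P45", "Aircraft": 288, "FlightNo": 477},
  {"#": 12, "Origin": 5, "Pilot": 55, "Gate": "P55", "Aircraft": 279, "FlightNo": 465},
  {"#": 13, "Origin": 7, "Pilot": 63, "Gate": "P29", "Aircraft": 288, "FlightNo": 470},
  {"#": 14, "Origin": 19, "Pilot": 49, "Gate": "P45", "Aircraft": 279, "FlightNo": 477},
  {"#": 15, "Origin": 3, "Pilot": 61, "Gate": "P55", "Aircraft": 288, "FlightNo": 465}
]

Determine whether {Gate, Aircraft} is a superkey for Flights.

No

Rows 1 and 8 have the same {Gate, Aircraft} value (Gate=P80, Aircraft=283) but are distinct tuples, so {Gate, Aircraft} does not determine every attribute — not a superkey.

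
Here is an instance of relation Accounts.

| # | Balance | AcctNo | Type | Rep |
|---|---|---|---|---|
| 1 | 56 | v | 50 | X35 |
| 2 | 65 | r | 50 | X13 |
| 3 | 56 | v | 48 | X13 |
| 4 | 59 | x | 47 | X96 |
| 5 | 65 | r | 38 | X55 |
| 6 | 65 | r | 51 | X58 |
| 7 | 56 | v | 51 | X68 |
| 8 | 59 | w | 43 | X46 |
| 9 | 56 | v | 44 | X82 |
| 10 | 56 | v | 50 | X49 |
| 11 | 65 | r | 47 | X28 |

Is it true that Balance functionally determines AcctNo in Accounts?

Balance=56: rows 1, 3, 7, 9, 10 → AcctNo = v, v, v, v, v ✓
Balance=65: rows 2, 5, 6, 11 → AcctNo = r, r, r, r ✓
Balance=59: rows 4, 8 → AcctNo takes values {x, w} — violation
Two rows agree on Balance but differ on AcctNo, so Balance → AcctNo does not hold.

No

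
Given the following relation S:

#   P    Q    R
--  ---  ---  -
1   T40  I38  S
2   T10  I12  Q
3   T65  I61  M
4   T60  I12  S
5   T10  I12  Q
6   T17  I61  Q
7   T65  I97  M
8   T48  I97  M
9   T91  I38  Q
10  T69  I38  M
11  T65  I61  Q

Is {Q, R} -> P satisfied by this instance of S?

No

(Q=I38, R=S): row 1 → P = T40 ✓
(Q=I12, R=Q): rows 2, 5 → P = T10, T10 ✓
(Q=I61, R=M): row 3 → P = T65 ✓
(Q=I12, R=S): row 4 → P = T60 ✓
(Q=I61, R=Q): rows 6, 11 → P takes values {T17, T65} — violation
(Q=I97, R=M): rows 7, 8 → P takes values {T65, T48} — violation
(Q=I38, R=Q): row 9 → P = T91 ✓
(Q=I38, R=M): row 10 → P = T69 ✓
Two rows agree on {Q, R} but differ on P, so {Q, R} -> P does not hold.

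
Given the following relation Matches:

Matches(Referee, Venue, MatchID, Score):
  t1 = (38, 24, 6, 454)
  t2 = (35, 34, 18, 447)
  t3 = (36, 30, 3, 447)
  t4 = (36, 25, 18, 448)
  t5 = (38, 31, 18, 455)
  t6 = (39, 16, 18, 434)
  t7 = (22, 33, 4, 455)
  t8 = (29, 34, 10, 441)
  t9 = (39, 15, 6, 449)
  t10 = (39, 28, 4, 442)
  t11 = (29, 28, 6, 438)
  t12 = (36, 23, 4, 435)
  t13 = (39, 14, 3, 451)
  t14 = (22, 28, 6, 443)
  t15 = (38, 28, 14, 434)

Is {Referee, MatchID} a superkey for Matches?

Yes

All 15 rows have distinct {Referee, MatchID} values, so {Referee, MatchID} → (all attributes) holds and {Referee, MatchID} is a superkey.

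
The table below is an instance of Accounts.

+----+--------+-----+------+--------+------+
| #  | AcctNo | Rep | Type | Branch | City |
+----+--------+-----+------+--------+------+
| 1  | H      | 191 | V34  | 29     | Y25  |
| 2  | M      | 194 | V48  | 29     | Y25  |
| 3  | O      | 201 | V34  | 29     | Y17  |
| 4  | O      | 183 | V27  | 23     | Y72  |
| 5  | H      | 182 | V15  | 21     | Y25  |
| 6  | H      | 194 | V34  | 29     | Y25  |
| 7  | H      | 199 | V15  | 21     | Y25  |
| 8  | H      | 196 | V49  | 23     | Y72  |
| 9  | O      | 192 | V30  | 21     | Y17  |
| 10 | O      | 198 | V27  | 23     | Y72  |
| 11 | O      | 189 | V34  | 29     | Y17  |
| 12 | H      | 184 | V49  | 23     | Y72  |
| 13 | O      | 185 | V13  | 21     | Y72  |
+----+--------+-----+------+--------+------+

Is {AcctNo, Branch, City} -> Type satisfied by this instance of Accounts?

Yes

(AcctNo=H, Branch=29, City=Y25): rows 1, 6 → Type = V34, V34 ✓
(AcctNo=M, Branch=29, City=Y25): row 2 → Type = V48 ✓
(AcctNo=O, Branch=29, City=Y17): rows 3, 11 → Type = V34, V34 ✓
(AcctNo=O, Branch=23, City=Y72): rows 4, 10 → Type = V27, V27 ✓
(AcctNo=H, Branch=21, City=Y25): rows 5, 7 → Type = V15, V15 ✓
(AcctNo=H, Branch=23, City=Y72): rows 8, 12 → Type = V49, V49 ✓
(AcctNo=O, Branch=21, City=Y17): row 9 → Type = V30 ✓
(AcctNo=O, Branch=21, City=Y72): row 13 → Type = V13 ✓
Every {AcctNo, Branch, City} value is associated with a single Type value, so {AcctNo, Branch, City} -> Type holds.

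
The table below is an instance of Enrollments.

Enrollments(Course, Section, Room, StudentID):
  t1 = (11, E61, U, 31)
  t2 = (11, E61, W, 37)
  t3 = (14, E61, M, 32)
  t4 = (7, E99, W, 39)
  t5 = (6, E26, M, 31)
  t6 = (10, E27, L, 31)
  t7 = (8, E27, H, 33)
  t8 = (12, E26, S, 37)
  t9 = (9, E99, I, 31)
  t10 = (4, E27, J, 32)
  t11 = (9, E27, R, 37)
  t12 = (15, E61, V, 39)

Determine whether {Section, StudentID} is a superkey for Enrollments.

Yes

All 12 rows have distinct {Section, StudentID} values, so {Section, StudentID} → (all attributes) holds and {Section, StudentID} is a superkey.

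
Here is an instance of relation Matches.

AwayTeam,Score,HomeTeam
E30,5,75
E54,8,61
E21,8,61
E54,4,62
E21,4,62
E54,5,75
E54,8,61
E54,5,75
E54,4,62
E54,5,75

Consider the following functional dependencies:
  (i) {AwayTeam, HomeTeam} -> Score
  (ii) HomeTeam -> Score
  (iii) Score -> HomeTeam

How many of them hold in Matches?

(i) {AwayTeam, HomeTeam} -> Score: every LHS value maps to a single RHS value — holds.
(ii) HomeTeam -> Score: every LHS value maps to a single RHS value — holds.
(iii) Score -> HomeTeam: every LHS value maps to a single RHS value — holds.
3 of the 3 dependencies hold.

3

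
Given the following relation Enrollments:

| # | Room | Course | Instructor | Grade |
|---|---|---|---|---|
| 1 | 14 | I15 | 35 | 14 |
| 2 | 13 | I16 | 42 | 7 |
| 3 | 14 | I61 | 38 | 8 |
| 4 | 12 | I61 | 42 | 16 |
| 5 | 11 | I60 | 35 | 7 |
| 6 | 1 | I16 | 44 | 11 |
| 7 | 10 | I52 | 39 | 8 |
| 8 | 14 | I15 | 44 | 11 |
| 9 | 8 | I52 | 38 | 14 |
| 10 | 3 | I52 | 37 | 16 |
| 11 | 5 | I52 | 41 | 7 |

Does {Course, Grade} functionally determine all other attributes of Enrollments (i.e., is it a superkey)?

Yes

All 11 rows have distinct {Course, Grade} values, so {Course, Grade} → (all attributes) holds and {Course, Grade} is a superkey.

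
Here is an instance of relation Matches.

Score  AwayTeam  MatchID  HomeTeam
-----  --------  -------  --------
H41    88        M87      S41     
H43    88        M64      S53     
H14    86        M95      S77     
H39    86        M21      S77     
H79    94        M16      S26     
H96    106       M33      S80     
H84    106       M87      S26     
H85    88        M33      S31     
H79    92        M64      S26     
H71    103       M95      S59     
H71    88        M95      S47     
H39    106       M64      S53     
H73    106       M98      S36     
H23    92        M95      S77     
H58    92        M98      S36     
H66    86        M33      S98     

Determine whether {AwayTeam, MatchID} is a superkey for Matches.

All 16 rows have distinct {AwayTeam, MatchID} values, so {AwayTeam, MatchID} → (all attributes) holds and {AwayTeam, MatchID} is a superkey.

Yes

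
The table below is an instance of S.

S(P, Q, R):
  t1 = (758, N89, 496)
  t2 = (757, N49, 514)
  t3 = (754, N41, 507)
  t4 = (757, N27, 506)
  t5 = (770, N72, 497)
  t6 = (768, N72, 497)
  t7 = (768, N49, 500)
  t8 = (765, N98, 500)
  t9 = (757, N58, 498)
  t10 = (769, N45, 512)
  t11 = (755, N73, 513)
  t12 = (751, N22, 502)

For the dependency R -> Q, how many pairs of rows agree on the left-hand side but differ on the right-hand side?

1

R=497: all 2 rows agree on Q — 0 pairs.
R=500: violating pairs (7,8) — 1 pair.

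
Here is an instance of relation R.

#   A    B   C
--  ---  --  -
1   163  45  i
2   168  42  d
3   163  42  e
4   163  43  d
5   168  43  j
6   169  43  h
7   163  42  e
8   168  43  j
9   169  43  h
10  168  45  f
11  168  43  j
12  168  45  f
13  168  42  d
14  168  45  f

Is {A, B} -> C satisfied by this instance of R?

Yes

(A=163, B=45): row 1 → C = i ✓
(A=168, B=42): rows 2, 13 → C = d, d ✓
(A=163, B=42): rows 3, 7 → C = e, e ✓
(A=163, B=43): row 4 → C = d ✓
(A=168, B=43): rows 5, 8, 11 → C = j, j, j ✓
(A=169, B=43): rows 6, 9 → C = h, h ✓
(A=168, B=45): rows 10, 12, 14 → C = f, f, f ✓
Every {A, B} value is associated with a single C value, so {A, B} -> C holds.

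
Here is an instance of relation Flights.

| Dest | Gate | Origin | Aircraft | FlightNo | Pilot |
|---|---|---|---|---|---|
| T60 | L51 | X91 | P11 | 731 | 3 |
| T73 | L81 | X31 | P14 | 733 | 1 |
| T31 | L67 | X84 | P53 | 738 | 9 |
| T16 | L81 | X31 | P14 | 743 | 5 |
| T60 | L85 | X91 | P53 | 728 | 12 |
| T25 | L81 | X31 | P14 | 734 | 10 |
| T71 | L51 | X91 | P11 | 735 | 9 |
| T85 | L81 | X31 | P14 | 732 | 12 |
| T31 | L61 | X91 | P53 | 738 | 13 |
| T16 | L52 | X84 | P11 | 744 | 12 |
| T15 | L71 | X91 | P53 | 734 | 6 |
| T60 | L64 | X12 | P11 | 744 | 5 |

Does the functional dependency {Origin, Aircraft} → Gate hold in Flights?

(Origin=X91, Aircraft=P11): 2 rows → Gate = L51, L51 ✓
(Origin=X31, Aircraft=P14): 4 rows → Gate = L81, L81, L81, L81 ✓
(Origin=X84, Aircraft=P53): 1 row → Gate = L67 ✓
(Origin=X91, Aircraft=P53): 3 rows → Gate takes values {L85, L61, L71} — violation
(Origin=X84, Aircraft=P11): 1 row → Gate = L52 ✓
(Origin=X12, Aircraft=P11): 1 row → Gate = L64 ✓
Two rows agree on {Origin, Aircraft} but differ on Gate, so {Origin, Aircraft} → Gate does not hold.

No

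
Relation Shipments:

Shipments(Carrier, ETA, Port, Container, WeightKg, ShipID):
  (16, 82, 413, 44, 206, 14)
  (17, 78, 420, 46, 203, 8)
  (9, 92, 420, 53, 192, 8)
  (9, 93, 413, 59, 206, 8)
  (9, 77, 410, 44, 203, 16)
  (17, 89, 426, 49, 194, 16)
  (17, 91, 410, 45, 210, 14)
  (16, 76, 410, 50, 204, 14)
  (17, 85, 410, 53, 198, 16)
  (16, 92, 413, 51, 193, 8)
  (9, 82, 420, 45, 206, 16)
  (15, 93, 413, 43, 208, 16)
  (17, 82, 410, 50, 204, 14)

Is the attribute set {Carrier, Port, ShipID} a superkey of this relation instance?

Two distinct rows share (Carrier=17, Port=410, ShipID=14), so {Carrier, Port, ShipID} does not determine every attribute — not a superkey.

No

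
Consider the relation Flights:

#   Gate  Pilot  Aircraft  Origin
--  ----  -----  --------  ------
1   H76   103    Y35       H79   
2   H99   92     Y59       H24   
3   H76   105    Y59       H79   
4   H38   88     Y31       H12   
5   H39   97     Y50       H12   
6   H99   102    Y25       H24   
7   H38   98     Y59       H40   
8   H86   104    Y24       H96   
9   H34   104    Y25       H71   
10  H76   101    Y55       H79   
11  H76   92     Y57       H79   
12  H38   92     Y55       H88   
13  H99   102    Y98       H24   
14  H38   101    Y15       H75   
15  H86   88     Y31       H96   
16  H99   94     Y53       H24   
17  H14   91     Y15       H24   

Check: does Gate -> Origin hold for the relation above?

Gate=H76: rows 1, 3, 10, 11 → Origin = H79, H79, H79, H79 ✓
Gate=H99: rows 2, 6, 13, 16 → Origin = H24, H24, H24, H24 ✓
Gate=H38: rows 4, 7, 12, 14 → Origin takes values {H12, H40, H88, H75} — violation
Gate=H39: row 5 → Origin = H12 ✓
Gate=H86: rows 8, 15 → Origin = H96, H96 ✓
Gate=H34: row 9 → Origin = H71 ✓
Gate=H14: row 17 → Origin = H24 ✓
Two rows agree on Gate but differ on Origin, so Gate -> Origin does not hold.

No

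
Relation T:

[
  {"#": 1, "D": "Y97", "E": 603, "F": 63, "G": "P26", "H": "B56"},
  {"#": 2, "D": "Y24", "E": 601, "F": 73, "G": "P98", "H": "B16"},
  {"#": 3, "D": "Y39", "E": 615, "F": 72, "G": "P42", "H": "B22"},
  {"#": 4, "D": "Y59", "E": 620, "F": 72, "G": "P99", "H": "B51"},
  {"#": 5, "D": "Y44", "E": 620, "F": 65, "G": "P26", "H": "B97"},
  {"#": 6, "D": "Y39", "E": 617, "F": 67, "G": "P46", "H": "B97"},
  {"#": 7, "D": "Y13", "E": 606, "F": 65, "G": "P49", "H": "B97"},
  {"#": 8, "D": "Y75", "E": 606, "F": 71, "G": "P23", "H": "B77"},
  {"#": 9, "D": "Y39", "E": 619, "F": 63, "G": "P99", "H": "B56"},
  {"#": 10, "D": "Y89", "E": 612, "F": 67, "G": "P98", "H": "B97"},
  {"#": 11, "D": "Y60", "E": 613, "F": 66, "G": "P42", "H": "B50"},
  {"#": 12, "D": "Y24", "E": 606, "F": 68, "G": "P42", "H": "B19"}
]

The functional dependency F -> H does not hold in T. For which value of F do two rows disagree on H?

72

F=63: rows 1, 9 → H = B56, B56 ✓
F=73: row 2 → H = B16 ✓
F=72: rows 3, 4 → H takes values {B22, B51} — violation
F=65: rows 5, 7 → H = B97, B97 ✓
F=67: rows 6, 10 → H = B97, B97 ✓
F=71: row 8 → H = B77 ✓
F=66: row 11 → H = B50 ✓
F=68: row 12 → H = B19 ✓
The only F value with inconsistent H is F=72.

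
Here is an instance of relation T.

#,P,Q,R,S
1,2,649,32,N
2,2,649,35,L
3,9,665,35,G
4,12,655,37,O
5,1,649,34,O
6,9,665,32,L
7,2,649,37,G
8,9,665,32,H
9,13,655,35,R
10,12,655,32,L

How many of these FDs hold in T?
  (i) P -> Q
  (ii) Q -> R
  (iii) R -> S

(i) P -> Q: every LHS value maps to a single RHS value — holds.
(ii) Q -> R: Q=649: rows 1, 2, 5, 7 → R takes values {32, 35, 34, 37} — violation; Q=665: rows 3, 6, 8 → R takes values {35, 32} — violation; Q=655: rows 4, 9, 10 → R takes values {37, 35, 32} — violation — fails.
(iii) R -> S: R=32: rows 1, 6, 8, 10 → S takes values {N, L, H} — violation; R=35: rows 2, 3, 9 → S takes values {L, G, R} — violation; R=37: rows 4, 7 → S takes values {O, G} — violation — fails.
1 of the 3 dependencies holds.

1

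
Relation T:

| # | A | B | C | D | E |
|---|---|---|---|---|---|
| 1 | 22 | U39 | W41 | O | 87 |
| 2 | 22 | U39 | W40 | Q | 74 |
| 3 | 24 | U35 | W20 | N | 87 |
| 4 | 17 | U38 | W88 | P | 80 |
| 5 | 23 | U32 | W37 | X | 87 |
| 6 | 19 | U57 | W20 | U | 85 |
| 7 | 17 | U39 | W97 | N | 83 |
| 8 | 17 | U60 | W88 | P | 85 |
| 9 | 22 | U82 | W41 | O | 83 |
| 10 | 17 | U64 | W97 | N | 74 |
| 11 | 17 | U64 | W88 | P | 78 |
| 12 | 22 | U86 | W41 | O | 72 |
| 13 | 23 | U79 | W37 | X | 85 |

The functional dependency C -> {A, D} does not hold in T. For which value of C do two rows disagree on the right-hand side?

W20

C=W41: rows 1, 9, 12 → {A,D} = (22, O), (22, O), (22, O) ✓
C=W40: row 2 → {A,D} = (22, Q) ✓
C=W20: rows 3, 6 → {A,D} takes values {(24, N), (19, U)} — violation
C=W88: rows 4, 8, 11 → {A,D} = (17, P), (17, P), (17, P) ✓
C=W37: rows 5, 13 → {A,D} = (23, X), (23, X) ✓
C=W97: rows 7, 10 → {A,D} = (17, N), (17, N) ✓
The only C value with inconsistent RHS is C=W20.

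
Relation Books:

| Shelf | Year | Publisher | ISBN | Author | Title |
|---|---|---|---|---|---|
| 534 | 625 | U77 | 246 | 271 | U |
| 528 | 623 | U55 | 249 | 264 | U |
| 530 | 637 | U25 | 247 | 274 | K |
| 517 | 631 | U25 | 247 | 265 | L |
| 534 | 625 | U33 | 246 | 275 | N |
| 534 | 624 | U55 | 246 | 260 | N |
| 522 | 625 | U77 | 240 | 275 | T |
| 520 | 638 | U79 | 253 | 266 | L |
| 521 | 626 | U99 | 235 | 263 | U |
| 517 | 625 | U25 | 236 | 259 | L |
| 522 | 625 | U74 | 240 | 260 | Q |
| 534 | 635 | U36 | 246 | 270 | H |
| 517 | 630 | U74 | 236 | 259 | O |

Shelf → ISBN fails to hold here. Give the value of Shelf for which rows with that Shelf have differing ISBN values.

517

Shelf=534: 4 rows → ISBN = 246, 246, 246, 246 ✓
Shelf=528: 1 row → ISBN = 249 ✓
Shelf=530: 1 row → ISBN = 247 ✓
Shelf=517: 3 rows → ISBN takes values {247, 236} — violation
Shelf=522: 2 rows → ISBN = 240, 240 ✓
Shelf=520: 1 row → ISBN = 253 ✓
Shelf=521: 1 row → ISBN = 235 ✓
The only Shelf value with inconsistent ISBN is Shelf=517.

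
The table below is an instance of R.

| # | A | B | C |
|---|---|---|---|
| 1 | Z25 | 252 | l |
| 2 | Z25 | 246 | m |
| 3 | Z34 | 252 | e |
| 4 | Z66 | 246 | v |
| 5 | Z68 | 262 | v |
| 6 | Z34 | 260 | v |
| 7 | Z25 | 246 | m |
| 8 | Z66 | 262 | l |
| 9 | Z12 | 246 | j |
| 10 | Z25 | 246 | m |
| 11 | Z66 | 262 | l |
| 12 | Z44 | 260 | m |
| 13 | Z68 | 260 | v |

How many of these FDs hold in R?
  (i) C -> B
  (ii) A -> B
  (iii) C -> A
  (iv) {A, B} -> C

1

(i) C -> B: C=l: rows 1, 8, 11 → B takes values {252, 262} — violation; C=m: rows 2, 7, 10, 12 → B takes values {246, 260} — violation; C=v: rows 4, 5, 6, 13 → B takes values {246, 262, 260} — violation — fails.
(ii) A -> B: A=Z25: rows 1, 2, 7, 10 → B takes values {252, 246} — violation; A=Z34: rows 3, 6 → B takes values {252, 260} — violation; A=Z66: rows 4, 8, 11 → B takes values {246, 262} — violation; A=Z68: rows 5, 13 → B takes values {262, 260} — violation — fails.
(iii) C -> A: C=l: rows 1, 8, 11 → A takes values {Z25, Z66} — violation; C=m: rows 2, 7, 10, 12 → A takes values {Z25, Z44} — violation; C=v: rows 4, 5, 6, 13 → A takes values {Z66, Z68, Z34} — violation — fails.
(iv) {A, B} -> C: every LHS value maps to a single RHS value — holds.
1 of the 4 dependencies holds.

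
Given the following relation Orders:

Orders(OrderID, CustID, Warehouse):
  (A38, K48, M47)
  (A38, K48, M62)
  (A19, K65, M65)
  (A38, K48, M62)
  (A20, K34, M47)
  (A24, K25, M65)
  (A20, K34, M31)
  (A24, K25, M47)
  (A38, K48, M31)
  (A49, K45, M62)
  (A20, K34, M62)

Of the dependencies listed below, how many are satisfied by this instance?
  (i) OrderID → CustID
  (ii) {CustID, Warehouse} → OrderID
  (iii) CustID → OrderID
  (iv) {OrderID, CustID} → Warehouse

(i) OrderID → CustID: every LHS value maps to a single RHS value — holds.
(ii) {CustID, Warehouse} → OrderID: every LHS value maps to a single RHS value — holds.
(iii) CustID → OrderID: every LHS value maps to a single RHS value — holds.
(iv) {OrderID, CustID} → Warehouse: (OrderID=A38, CustID=K48): 4 rows → Warehouse takes values {M47, M62, M31} — violation; (OrderID=A20, CustID=K34): 3 rows → Warehouse takes values {M47, M31, M62} — violation; (OrderID=A24, CustID=K25): 2 rows → Warehouse takes values {M65, M47} — violation — fails.
3 of the 4 dependencies hold.

3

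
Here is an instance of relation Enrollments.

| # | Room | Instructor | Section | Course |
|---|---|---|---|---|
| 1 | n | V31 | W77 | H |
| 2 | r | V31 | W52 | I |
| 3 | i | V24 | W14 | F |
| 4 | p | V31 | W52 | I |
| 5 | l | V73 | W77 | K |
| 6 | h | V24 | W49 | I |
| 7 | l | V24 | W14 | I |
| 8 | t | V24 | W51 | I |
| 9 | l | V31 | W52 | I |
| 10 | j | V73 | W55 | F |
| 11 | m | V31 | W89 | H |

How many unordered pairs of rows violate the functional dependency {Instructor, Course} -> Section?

(Instructor=V31, Course=H): violating pairs (1,11) — 1 pair.
(Instructor=V31, Course=I): all 3 rows agree on Section — 0 pairs.
(Instructor=V24, Course=I): violating pairs (6,7), (6,8), (7,8) — 3 pairs.

4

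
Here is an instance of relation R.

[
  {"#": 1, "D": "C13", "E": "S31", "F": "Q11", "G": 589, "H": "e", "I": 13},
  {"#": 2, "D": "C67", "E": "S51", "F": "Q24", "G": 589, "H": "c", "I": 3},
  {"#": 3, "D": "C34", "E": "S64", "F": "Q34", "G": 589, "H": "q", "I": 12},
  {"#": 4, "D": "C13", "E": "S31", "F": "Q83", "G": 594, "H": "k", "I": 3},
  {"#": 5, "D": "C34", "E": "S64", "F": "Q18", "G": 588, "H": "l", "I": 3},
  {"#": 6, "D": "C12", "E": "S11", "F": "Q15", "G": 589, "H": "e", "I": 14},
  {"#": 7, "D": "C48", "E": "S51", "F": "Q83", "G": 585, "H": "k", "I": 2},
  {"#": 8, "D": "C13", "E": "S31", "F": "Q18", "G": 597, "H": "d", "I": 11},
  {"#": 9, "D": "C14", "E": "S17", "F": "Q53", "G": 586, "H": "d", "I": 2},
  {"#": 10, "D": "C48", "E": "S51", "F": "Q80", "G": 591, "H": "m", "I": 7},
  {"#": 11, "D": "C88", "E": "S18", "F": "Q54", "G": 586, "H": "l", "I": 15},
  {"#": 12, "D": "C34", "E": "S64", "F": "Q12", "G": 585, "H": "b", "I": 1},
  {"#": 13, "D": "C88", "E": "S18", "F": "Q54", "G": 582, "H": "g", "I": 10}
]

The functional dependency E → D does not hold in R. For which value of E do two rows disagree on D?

E=S31: rows 1, 4, 8 → D = C13, C13, C13 ✓
E=S51: rows 2, 7, 10 → D takes values {C67, C48} — violation
E=S64: rows 3, 5, 12 → D = C34, C34, C34 ✓
E=S11: row 6 → D = C12 ✓
E=S17: row 9 → D = C14 ✓
E=S18: rows 11, 13 → D = C88, C88 ✓
The only E value with inconsistent D is E=S51.

S51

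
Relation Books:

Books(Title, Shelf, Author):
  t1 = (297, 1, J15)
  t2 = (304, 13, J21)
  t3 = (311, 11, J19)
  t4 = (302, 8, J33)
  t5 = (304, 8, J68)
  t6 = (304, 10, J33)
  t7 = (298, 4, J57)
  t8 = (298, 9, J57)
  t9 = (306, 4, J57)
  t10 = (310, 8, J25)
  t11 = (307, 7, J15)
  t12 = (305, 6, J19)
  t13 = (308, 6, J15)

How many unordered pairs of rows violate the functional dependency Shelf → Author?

4

Shelf=8: violating pairs (4,5), (4,10), (5,10) — 3 pairs.
Shelf=4: all 2 rows agree on Author — 0 pairs.
Shelf=6: violating pairs (12,13) — 1 pair.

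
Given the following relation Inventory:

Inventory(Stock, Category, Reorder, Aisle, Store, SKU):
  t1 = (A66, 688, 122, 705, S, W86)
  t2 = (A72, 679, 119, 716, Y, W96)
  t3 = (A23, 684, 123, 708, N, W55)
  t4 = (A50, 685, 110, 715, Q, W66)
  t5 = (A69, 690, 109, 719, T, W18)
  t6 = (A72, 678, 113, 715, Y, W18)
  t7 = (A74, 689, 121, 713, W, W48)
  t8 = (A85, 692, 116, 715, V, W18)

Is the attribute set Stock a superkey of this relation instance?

No

Rows 2 and 6 have the same Stock value Stock=A72 but are distinct tuples, so Stock does not determine every attribute — not a superkey.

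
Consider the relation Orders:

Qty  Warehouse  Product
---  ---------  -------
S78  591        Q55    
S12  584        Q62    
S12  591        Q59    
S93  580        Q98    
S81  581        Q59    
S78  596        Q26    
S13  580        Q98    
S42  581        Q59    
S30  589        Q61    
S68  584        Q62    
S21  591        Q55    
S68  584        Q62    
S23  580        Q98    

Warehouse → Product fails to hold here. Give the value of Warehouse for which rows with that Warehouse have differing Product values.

591

Warehouse=591: 3 rows → Product takes values {Q55, Q59} — violation
Warehouse=584: 3 rows → Product = Q62, Q62, Q62 ✓
Warehouse=580: 3 rows → Product = Q98, Q98, Q98 ✓
Warehouse=581: 2 rows → Product = Q59, Q59 ✓
Warehouse=596: 1 row → Product = Q26 ✓
Warehouse=589: 1 row → Product = Q61 ✓
The only Warehouse value with inconsistent Product is Warehouse=591.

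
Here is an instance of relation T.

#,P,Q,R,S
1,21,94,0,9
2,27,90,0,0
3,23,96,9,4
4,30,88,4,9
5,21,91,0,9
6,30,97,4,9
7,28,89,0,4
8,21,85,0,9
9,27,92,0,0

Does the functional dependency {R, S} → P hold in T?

Yes

(R=0, S=9): rows 1, 5, 8 → P = 21, 21, 21 ✓
(R=0, S=0): rows 2, 9 → P = 27, 27 ✓
(R=9, S=4): row 3 → P = 23 ✓
(R=4, S=9): rows 4, 6 → P = 30, 30 ✓
(R=0, S=4): row 7 → P = 28 ✓
Every {R, S} value is associated with a single P value, so {R, S} → P holds.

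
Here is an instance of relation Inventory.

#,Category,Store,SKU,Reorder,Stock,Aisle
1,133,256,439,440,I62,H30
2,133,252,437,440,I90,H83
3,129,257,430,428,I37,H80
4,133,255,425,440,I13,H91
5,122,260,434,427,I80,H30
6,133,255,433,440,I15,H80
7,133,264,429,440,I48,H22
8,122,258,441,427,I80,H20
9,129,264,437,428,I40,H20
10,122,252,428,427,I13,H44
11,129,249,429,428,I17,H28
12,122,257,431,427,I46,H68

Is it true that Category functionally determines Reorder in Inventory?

Yes

Category=133: rows 1, 2, 4, 6, 7 → Reorder = 440, 440, 440, 440, 440 ✓
Category=129: rows 3, 9, 11 → Reorder = 428, 428, 428 ✓
Category=122: rows 5, 8, 10, 12 → Reorder = 427, 427, 427, 427 ✓
Every Category value is associated with a single Reorder value, so Category → Reorder holds.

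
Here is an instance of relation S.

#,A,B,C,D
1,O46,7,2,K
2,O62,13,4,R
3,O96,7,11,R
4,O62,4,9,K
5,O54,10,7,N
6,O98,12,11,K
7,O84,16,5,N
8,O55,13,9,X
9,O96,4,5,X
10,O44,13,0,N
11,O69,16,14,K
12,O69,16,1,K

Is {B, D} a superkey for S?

Rows 11 and 12 have the same {B, D} value (B=16, D=K) but are distinct tuples, so {B, D} does not determine every attribute — not a superkey.

No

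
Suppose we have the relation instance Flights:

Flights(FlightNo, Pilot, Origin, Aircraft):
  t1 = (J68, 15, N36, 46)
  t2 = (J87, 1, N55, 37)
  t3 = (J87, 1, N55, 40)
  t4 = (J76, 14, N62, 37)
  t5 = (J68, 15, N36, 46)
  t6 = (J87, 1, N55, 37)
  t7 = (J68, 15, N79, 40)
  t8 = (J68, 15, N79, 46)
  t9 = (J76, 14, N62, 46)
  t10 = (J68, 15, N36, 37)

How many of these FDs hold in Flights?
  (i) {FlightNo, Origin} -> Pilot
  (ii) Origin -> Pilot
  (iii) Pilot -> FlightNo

3

(i) {FlightNo, Origin} -> Pilot: every LHS value maps to a single RHS value — holds.
(ii) Origin -> Pilot: every LHS value maps to a single RHS value — holds.
(iii) Pilot -> FlightNo: every LHS value maps to a single RHS value — holds.
3 of the 3 dependencies hold.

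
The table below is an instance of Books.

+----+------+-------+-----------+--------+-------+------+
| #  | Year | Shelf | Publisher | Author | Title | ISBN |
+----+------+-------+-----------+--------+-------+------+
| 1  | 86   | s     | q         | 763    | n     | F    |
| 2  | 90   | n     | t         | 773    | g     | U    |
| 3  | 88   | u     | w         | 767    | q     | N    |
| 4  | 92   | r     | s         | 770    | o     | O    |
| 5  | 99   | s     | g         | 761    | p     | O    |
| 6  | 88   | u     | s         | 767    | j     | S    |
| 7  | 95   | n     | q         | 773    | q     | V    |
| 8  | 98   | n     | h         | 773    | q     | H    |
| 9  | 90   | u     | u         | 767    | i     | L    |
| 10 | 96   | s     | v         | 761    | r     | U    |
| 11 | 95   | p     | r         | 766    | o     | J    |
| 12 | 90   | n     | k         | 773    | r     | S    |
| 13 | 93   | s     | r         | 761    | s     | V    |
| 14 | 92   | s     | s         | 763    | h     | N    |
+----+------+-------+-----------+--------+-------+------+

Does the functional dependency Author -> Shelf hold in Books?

Author=763: rows 1, 14 → Shelf = s, s ✓
Author=773: rows 2, 7, 8, 12 → Shelf = n, n, n, n ✓
Author=767: rows 3, 6, 9 → Shelf = u, u, u ✓
Author=770: row 4 → Shelf = r ✓
Author=761: rows 5, 10, 13 → Shelf = s, s, s ✓
Author=766: row 11 → Shelf = p ✓
Every Author value is associated with a single Shelf value, so Author -> Shelf holds.

Yes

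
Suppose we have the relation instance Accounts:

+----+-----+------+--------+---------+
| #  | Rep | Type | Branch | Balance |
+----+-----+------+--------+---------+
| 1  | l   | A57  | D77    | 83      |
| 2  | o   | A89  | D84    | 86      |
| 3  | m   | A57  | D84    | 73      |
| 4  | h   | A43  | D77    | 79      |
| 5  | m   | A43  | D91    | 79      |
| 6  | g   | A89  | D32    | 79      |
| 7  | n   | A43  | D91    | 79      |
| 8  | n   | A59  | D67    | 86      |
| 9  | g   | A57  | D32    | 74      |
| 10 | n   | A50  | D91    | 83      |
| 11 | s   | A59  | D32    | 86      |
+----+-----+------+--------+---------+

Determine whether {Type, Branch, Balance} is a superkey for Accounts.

No

Rows 5 and 7 have the same {Type, Branch, Balance} value (Type=A43, Branch=D91, Balance=79) but are distinct tuples, so {Type, Branch, Balance} does not determine every attribute — not a superkey.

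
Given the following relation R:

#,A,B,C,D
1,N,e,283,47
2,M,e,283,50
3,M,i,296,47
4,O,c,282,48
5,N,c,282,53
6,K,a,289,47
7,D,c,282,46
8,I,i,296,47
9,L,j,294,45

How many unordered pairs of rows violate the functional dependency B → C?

0

B=e: all 2 rows agree on C — 0 pairs.
B=i: all 2 rows agree on C — 0 pairs.
B=c: all 3 rows agree on C — 0 pairs.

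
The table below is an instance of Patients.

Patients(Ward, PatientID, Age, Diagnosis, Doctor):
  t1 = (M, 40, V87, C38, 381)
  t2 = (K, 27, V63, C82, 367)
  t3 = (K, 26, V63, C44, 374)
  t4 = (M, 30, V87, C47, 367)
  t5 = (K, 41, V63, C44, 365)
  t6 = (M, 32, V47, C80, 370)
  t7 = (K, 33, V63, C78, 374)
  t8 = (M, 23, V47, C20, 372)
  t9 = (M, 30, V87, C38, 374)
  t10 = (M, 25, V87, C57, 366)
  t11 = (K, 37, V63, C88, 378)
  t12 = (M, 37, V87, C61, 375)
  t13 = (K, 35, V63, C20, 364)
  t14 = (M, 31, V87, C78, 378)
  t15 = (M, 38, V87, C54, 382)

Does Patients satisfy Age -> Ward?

Yes

Age=V87: rows 1, 4, 9, 10, 12, 14, 15 → Ward = M, M, M, M, M, M, M ✓
Age=V63: rows 2, 3, 5, 7, 11, 13 → Ward = K, K, K, K, K, K ✓
Age=V47: rows 6, 8 → Ward = M, M ✓
Every Age value is associated with a single Ward value, so Age -> Ward holds.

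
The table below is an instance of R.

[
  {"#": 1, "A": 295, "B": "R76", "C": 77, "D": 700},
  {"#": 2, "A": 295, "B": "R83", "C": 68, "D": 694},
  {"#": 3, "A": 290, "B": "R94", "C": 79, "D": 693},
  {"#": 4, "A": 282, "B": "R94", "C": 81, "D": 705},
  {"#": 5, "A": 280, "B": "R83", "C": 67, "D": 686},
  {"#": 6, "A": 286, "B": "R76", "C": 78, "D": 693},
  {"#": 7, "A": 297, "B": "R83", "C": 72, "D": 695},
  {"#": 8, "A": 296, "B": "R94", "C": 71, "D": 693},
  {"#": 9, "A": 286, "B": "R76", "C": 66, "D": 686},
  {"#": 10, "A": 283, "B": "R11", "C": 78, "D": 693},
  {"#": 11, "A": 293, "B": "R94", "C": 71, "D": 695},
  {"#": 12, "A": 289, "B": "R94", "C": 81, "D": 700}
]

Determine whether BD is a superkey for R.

Rows 3 and 8 have the same BD value (B=R94, D=693) but are distinct tuples, so BD does not determine every attribute — not a superkey.

No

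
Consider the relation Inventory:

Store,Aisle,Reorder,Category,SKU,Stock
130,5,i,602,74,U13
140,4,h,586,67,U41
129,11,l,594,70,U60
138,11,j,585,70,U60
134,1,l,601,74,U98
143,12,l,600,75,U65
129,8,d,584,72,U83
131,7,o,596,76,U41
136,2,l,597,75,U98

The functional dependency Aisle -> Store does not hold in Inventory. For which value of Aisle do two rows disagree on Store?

11

Aisle=5: 1 row → Store = 130 ✓
Aisle=4: 1 row → Store = 140 ✓
Aisle=11: 2 rows → Store takes values {129, 138} — violation
Aisle=1: 1 row → Store = 134 ✓
Aisle=12: 1 row → Store = 143 ✓
Aisle=8: 1 row → Store = 129 ✓
Aisle=7: 1 row → Store = 131 ✓
Aisle=2: 1 row → Store = 136 ✓
The only Aisle value with inconsistent Store is Aisle=11.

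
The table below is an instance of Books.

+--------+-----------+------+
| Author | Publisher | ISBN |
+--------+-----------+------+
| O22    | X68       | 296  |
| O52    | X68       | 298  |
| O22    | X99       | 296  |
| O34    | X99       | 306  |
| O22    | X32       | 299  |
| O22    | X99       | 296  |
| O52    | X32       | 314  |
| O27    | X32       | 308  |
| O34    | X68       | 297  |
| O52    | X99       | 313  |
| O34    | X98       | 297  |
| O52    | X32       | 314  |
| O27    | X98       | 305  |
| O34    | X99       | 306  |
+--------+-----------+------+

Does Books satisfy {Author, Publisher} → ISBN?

Yes

(Author=O22, Publisher=X68): 1 row → ISBN = 296 ✓
(Author=O52, Publisher=X68): 1 row → ISBN = 298 ✓
(Author=O22, Publisher=X99): 2 rows → ISBN = 296, 296 ✓
(Author=O34, Publisher=X99): 2 rows → ISBN = 306, 306 ✓
(Author=O22, Publisher=X32): 1 row → ISBN = 299 ✓
(Author=O52, Publisher=X32): 2 rows → ISBN = 314, 314 ✓
(Author=O27, Publisher=X32): 1 row → ISBN = 308 ✓
(Author=O34, Publisher=X68): 1 row → ISBN = 297 ✓
(Author=O52, Publisher=X99): 1 row → ISBN = 313 ✓
(Author=O34, Publisher=X98): 1 row → ISBN = 297 ✓
(Author=O27, Publisher=X98): 1 row → ISBN = 305 ✓
Every {Author, Publisher} value is associated with a single ISBN value, so {Author, Publisher} → ISBN holds.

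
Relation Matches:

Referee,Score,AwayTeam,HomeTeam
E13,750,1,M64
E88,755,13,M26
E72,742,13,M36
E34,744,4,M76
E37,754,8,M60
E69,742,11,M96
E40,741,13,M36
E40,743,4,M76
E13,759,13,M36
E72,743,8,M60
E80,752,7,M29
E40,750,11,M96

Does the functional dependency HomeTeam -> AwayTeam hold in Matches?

Yes

HomeTeam=M64: 1 row → AwayTeam = 1 ✓
HomeTeam=M26: 1 row → AwayTeam = 13 ✓
HomeTeam=M36: 3 rows → AwayTeam = 13, 13, 13 ✓
HomeTeam=M76: 2 rows → AwayTeam = 4, 4 ✓
HomeTeam=M60: 2 rows → AwayTeam = 8, 8 ✓
HomeTeam=M96: 2 rows → AwayTeam = 11, 11 ✓
HomeTeam=M29: 1 row → AwayTeam = 7 ✓
Every HomeTeam value is associated with a single AwayTeam value, so HomeTeam -> AwayTeam holds.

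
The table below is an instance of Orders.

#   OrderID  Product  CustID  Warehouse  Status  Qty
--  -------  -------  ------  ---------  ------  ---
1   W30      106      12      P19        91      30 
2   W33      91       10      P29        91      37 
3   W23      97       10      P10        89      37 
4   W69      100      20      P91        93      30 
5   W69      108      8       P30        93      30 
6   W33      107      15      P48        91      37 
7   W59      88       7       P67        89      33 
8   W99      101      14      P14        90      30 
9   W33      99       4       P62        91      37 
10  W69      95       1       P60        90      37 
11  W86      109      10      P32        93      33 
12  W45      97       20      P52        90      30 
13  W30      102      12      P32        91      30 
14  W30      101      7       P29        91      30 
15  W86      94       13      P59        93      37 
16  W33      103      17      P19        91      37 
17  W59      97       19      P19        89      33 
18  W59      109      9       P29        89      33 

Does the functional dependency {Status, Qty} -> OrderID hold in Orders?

No

(Status=91, Qty=30): rows 1, 13, 14 → OrderID = W30, W30, W30 ✓
(Status=91, Qty=37): rows 2, 6, 9, 16 → OrderID = W33, W33, W33, W33 ✓
(Status=89, Qty=37): row 3 → OrderID = W23 ✓
(Status=93, Qty=30): rows 4, 5 → OrderID = W69, W69 ✓
(Status=89, Qty=33): rows 7, 17, 18 → OrderID = W59, W59, W59 ✓
(Status=90, Qty=30): rows 8, 12 → OrderID takes values {W99, W45} — violation
(Status=90, Qty=37): row 10 → OrderID = W69 ✓
(Status=93, Qty=33): row 11 → OrderID = W86 ✓
(Status=93, Qty=37): row 15 → OrderID = W86 ✓
Two rows agree on {Status, Qty} but differ on OrderID, so {Status, Qty} -> OrderID does not hold.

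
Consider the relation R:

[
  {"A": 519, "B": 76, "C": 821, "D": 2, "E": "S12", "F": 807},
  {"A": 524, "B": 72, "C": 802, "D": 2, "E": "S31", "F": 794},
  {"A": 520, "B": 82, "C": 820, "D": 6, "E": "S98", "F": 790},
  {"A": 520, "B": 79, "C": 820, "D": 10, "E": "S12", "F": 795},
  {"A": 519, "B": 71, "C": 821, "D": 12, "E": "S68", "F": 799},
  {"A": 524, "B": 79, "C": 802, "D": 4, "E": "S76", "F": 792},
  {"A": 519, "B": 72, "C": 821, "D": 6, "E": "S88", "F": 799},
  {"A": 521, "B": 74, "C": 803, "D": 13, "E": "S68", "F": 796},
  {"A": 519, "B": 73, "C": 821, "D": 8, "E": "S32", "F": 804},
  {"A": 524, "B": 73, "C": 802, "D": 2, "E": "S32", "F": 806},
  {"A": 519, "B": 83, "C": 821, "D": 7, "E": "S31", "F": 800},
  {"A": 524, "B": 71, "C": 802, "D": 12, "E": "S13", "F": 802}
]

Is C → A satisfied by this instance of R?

C=821: 5 rows → A = 519, 519, 519, 519, 519 ✓
C=802: 4 rows → A = 524, 524, 524, 524 ✓
C=820: 2 rows → A = 520, 520 ✓
C=803: 1 row → A = 521 ✓
Every C value is associated with a single A value, so C → A holds.

Yes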